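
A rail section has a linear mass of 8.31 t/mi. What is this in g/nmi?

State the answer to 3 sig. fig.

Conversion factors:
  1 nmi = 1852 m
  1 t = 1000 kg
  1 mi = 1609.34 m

9.56×10⁶ g/nmi

8.31 t/mi × 1000 kg/t ÷ 1609.34 m/mi = 5.16361 kg/m
5.16361 kg/m ÷ 0.001 kg/g × 1852 m/nmi = 9.56301×10⁶ g/nmi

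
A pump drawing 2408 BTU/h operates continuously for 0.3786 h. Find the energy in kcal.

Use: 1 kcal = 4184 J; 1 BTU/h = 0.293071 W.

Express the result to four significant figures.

2408 BTU/h × 0.293071 = 705.715 W
0.3786 h × 3600 = 1362.96 s
E = P × t = 705.715 W × 1362.96 s = 961861 J
961861 J ÷ (4184 J/kcal) = 229.89 kcal

229.9 kcal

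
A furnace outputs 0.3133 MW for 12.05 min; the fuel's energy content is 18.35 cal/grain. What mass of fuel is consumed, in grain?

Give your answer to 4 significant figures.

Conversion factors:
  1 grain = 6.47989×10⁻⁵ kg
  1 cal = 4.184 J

2.950×10⁶ grain

0.3133 MW → 313300 W
12.05 min → 723 s
E = P × t = 313300 × 723 = 2.26516×10⁸ J
18.35 cal/grain → 1.18484×10⁶ J/kg
m = E / e_s = 2.26516×10⁸ / 1.18484×10⁶ = 191.179 kg
In grain: 191.179 / 6.47989×10⁻⁵ = 2.95034×10⁶ grain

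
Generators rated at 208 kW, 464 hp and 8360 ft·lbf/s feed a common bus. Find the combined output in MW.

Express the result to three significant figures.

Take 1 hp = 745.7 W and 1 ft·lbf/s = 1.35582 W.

208 kW × 1000 = 208000 W
464 hp × 745.7 = 346005 W
8360 ft·lbf/s × 1.35582 = 11334.7 W
Sum: 208000 + 346005 + 11334.7 = 565340 W
In MW: 565340 / 1000000 = 0.56534 MW

0.565 MW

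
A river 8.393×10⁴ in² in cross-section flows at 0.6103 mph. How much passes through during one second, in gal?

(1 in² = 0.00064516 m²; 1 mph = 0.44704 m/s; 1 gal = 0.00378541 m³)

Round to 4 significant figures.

0.6103 mph × 0.44704 → 0.272829 m/s
8.393×10⁴ in² × 0.00064516 → 54.1483 m²
V = v × A × t = 0.272829 m/s × 54.1483 m² × 1 s = 14.7732 m³
14.7732 m³ ÷ (0.00378541 m³/gal) = 3902.67 gal

3903 gal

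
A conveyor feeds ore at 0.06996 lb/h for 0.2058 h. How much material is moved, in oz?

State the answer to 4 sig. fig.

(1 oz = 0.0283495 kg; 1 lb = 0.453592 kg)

0.06996 lb/h → 8.8148×10⁻⁶ kg/s
0.2058 h → 740.88 s
m = ṁ × t = 8.8148×10⁻⁶ × 740.88 = 0.00653071 kg
In oz: 0.00653071 / 0.0283495 = 0.230364 oz

0.2304 oz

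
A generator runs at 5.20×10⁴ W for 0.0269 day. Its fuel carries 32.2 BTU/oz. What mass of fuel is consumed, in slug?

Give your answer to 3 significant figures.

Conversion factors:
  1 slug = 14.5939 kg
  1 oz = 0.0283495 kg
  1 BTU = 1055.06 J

0.0269 day → 2324.16 s
E = P × t = 52000 × 2324.16 = 1.20856×10⁸ J
32.2 BTU/oz → 1.19836×10⁶ J/kg
m = E / e_s = 1.20856×10⁸ / 1.19836×10⁶ = 100.851 kg
In slug: 100.851 / 14.5939 = 6.91049 slug

6.91 slug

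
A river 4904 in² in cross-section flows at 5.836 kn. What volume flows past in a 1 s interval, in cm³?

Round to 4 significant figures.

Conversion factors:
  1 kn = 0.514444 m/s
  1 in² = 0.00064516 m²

5.836 kn × 0.514444 → 3.0023 m/s
4904 in² × 0.00064516 → 3.16386 m²
V = v × A × t = 3.0023 m/s × 3.16386 m² × 1 s = 9.49886 m³
9.49886 m³ ÷ (10⁻⁶ m³/cm³) = 9.49886×10⁶ cm³

9.499×10⁶ cm³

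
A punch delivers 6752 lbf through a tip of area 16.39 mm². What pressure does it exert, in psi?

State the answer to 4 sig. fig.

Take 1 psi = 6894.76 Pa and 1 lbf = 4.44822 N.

6752 lbf × 4.44822 → 30034.4 N
16.39 mm² × 10⁻⁶ → 1.639×10⁻⁵ m²
P = F / A = 30034.4 N / 1.639×10⁻⁵ m² = 1.83248×10⁹ Pa
1.83248×10⁹ Pa ÷ (6894.76 Pa/psi) = 265779 psi

2.658×10⁵ psi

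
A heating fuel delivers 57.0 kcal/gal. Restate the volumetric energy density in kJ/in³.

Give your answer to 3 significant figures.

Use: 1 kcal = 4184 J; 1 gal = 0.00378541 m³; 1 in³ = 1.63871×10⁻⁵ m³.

1.03 kJ/in³

57.0 kcal/gal × 4184 J/kcal ÷ 0.00378541 m³/gal = 6.30019×10⁷ J/m³
6.30019×10⁷ J/m³ ÷ 1000 J/kJ × 1.63871×10⁻⁵ m³/in³ = 1.03242 kJ/in³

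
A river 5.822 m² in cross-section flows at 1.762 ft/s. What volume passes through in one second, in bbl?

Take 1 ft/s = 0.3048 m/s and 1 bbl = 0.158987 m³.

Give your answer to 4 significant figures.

19.67 bbl

1.762 ft/s × 0.3048 = 0.537058 m/s
V = v × A × t = 0.537058 m/s × 5.822 m² × 1 s = 3.12675 m³
3.12675 m³ ÷ (0.158987 m³/bbl) = 19.6667 bbl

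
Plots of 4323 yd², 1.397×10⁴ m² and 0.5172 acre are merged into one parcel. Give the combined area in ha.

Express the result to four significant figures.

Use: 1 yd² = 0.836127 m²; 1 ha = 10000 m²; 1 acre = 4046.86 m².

1.968 ha

4323 yd² × 0.836127 = 3614.58 m²
1.397×10⁴ m² (already m²)
0.5172 acre × 4046.86 = 2093.04 m²
Total: 3614.58 + 13970 + 2093.04 = 19677.6 m²
In ha: 19677.6 / 10000 = 1.96776 ha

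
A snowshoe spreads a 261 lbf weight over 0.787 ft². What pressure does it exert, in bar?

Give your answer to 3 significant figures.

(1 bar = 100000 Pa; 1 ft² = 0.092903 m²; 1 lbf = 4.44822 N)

0.159 bar

261 lbf × 4.44822 = 1160.99 N
0.787 ft² × 0.092903 = 0.0731147 m²
P = F / A = 1160.99 N / 0.0731147 m² = 15879 Pa
15879 Pa ÷ (100000 Pa/bar) = 0.15879 bar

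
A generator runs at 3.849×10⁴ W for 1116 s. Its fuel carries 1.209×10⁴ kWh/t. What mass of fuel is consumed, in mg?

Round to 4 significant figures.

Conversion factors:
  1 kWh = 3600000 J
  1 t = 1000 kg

E = P × t = 38490 × 1116 = 4.29548×10⁷ J
1.209×10⁴ kWh/t → 4.3524×10⁷ J/kg
m = E / e_s = 4.29548×10⁷ / 4.3524×10⁷ = 0.986922 kg
In mg: 0.986922 / 10⁻⁶ = 986922 mg

9.869×10⁵ mg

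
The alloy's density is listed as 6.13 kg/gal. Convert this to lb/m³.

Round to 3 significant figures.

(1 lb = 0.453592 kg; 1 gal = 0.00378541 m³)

3570 lb/m³

6.13 kg/gal ÷ 0.00378541 m³/gal = 1619.38 kg/m³
1619.38 kg/m³ ÷ 0.453592 kg/lb = 3570.12 lb/m³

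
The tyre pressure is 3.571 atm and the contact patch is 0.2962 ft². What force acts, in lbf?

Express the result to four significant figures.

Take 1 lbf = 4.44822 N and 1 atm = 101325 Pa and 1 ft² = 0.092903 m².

2238 lbf

3.571 atm × 101325 = 361832 Pa
0.2962 ft² × 0.092903 = 0.0275179 m²
F = P × A = 361832 Pa × 0.0275179 m² = 9956.86 N
9956.86 N ÷ (4.44822 N/lbf) = 2238.39 lbf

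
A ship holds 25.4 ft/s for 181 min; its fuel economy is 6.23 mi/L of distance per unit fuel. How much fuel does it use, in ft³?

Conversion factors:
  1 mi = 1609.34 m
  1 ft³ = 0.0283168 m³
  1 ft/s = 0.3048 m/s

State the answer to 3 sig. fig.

25.4 ft/s → 7.74192 m/s
181 min → 10860 s
d = v × t = 7.74192 × 10860 = 84077.3 m
6.23 mi/L → 1.00262×10⁷ m/m³
V = d / (distance per unit fuel) = 84077.3 / 1.00262×10⁷ = 0.00838576 m³
In ft³: 0.00838576 / 0.0283168 = 0.296141 ft³

0.296 ft³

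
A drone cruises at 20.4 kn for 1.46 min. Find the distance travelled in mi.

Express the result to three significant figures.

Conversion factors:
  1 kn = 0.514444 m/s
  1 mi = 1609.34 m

20.4 kn × 0.514444 = 10.4947 m/s
1.46 min × 60 = 87.6 s
d = v × t = 10.4947 m/s × 87.6 s = 919.336 m
919.336 m ÷ (1609.34 m/mi) = 0.57125 mi

0.571 mi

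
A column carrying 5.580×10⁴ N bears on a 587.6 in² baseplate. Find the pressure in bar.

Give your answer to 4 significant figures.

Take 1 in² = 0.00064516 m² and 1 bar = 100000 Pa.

1.472 bar

587.6 in² × 0.00064516 = 0.379096 m²
P = F / A = 55800 N / 0.379096 m² = 147192 Pa
147192 Pa ÷ (100000 Pa/bar) = 1.47192 bar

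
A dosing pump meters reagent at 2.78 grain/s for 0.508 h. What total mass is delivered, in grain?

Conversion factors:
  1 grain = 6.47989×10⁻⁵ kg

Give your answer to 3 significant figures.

5080 grain

2.78 grain/s → 1.80141×10⁻⁴ kg/s
0.508 h → 1828.8 s
m = ṁ × t = 1.80141×10⁻⁴ × 1828.8 = 0.329442 kg
In grain: 0.329442 / 6.47989×10⁻⁵ = 5084.07 grain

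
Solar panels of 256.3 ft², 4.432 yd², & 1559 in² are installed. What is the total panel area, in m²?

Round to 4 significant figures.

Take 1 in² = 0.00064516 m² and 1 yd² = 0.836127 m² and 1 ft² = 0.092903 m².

256.3 ft² × 0.092903 → 23.811 m²
4.432 yd² × 0.836127 → 3.70571 m²
1559 in² × 0.00064516 → 1.0058 m²
Combined: 23.811 + 3.70571 + 1.0058 = 28.5225 m²

28.52 m²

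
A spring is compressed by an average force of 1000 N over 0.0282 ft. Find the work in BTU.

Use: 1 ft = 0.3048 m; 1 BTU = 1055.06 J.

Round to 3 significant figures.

0.0282 ft × 0.3048 → 0.00859536 m
W = F × d = 1000 N × 0.00859536 m = 8.59536 J
8.59536 J ÷ (1055.06 J/BTU) = 0.0081468 BTU

0.00815 BTU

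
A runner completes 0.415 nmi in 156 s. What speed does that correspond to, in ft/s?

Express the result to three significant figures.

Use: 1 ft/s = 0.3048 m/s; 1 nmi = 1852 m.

16.2 ft/s

0.415 nmi × 1852 = 768.58 m
v = d / t = 768.58 m / 156 s = 4.92679 m/s
4.92679 m/s ÷ (0.3048 m/s/ft/s) = 16.164 ft/s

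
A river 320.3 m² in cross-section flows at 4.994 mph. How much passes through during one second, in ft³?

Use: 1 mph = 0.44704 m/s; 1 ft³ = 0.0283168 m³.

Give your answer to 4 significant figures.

2.525×10⁴ ft³

4.994 mph × 0.44704 = 2.23252 m/s
V = v × A × t = 2.23252 m/s × 320.3 m² × 1 s = 715.076 m³
715.076 m³ ÷ (0.0283168 m³/ft³) = 25252.7 ft³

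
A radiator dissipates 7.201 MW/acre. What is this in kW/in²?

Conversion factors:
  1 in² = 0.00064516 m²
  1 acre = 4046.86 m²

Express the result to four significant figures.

7.201 MW/acre × 1000000 W/MW ÷ 4046.86 m²/acre = 1779.4 W/m²
1779.4 W/m² ÷ 1000 W/kW × 0.00064516 m²/in² = 0.001148 kW/in²

0.001148 kW/in²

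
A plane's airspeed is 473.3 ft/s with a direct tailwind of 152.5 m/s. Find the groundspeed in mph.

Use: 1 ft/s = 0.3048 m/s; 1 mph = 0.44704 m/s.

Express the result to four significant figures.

663.8 mph

473.3 ft/s × 0.3048 → 144.262 m/s
152.5 m/s (already m/s)
Sum: 144.262 + 152.5 = 296.762 m/s
In mph: 296.762 / 0.44704 = 663.838 mph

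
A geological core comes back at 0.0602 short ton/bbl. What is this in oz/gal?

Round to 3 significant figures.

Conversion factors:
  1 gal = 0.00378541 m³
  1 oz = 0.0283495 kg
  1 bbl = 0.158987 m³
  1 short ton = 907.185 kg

45.9 oz/gal

0.0602 short ton/bbl × 907.185 kg/short ton ÷ 0.158987 m³/bbl = 343.503 kg/m³
343.503 kg/m³ ÷ 0.0283495 kg/oz × 0.00378541 m³/gal = 45.8668 oz/gal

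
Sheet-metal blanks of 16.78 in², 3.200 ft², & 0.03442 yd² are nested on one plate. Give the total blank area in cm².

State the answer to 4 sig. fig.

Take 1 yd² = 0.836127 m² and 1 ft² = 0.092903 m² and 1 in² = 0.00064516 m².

16.78 in² × 0.00064516 = 0.0108258 m²
3.200 ft² × 0.092903 = 0.29729 m²
0.03442 yd² × 0.836127 = 0.0287795 m²
Total: 0.0108258 + 0.29729 + 0.0287795 = 0.336895 m²
In cm²: 0.336895 / 0.0001 = 3368.95 cm²

3369 cm²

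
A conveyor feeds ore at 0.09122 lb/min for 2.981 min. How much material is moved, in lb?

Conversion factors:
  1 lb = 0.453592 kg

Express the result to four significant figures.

0.2719 lb

0.09122 lb/min → 6.89611×10⁻⁴ kg/s
2.981 min → 178.86 s
m = ṁ × t = 6.89611×10⁻⁴ × 178.86 = 0.123344 kg
In lb: 0.123344 / 0.453592 = 0.271927 lb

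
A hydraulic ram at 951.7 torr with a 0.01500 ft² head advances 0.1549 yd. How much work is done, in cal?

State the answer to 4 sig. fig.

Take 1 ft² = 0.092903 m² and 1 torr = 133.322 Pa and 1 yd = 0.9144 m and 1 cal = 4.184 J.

5.986 cal

951.7 torr → 126883 Pa
0.01500 ft² → 0.00139354 m²
F = P × A = 126883 × 0.00139354 = 176.817 N
0.1549 yd → 0.141641 m
W = F × d = 176.817 × 0.141641 = 25.0445 J
In cal: 25.0445 / 4.184 = 5.98578 cal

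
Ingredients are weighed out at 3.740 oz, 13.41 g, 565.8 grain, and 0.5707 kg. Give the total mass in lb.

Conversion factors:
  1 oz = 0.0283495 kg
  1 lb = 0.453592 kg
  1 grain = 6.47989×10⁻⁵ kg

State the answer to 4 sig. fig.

1.602 lb

3.740 oz × 0.0283495 = 0.106027 kg
13.41 g × 0.001 = 0.01341 kg
565.8 grain × 6.47989×10⁻⁵ = 0.0366632 kg
0.5707 kg (already kg)
Combined: 0.106027 + 0.01341 + 0.0366632 + 0.5707 = 0.7268 kg
In lb: 0.7268 / 0.453592 = 1.60232 lb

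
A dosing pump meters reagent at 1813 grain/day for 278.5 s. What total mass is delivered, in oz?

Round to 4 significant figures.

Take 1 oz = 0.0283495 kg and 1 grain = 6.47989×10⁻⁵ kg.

1813 grain/day → 1.35973×10⁻⁶ kg/s
m = ṁ × t = 1.35973×10⁻⁶ × 278.5 = 3.78685×10⁻⁴ kg
In oz: 3.78685×10⁻⁴ / 0.0283495 = 0.0133577 oz

0.01336 oz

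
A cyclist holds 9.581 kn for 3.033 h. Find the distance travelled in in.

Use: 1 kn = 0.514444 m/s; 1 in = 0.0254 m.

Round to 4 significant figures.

9.581 kn × 0.514444 → 4.92889 m/s
3.033 h × 3600 → 10918.8 s
d = v × t = 4.92889 m/s × 10918.8 s = 53817.6 m
53817.6 m ÷ (0.0254 m/in) = 2.1188×10⁶ in

2.119×10⁶ in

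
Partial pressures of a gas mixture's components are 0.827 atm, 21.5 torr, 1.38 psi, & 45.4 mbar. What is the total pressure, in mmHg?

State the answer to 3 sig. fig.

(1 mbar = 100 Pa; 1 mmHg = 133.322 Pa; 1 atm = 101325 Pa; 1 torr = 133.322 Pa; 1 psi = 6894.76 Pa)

0.827 atm × 101325 = 83795.8 Pa
21.5 torr × 133.322 = 2866.42 Pa
1.38 psi × 6894.76 = 9514.77 Pa
45.4 mbar × 100 = 4540 Pa
Sum: 83795.8 + 2866.42 + 9514.77 + 4540 = 100717 Pa
In mmHg: 100717 / 133.322 = 755.442 mmHg

755 mmHg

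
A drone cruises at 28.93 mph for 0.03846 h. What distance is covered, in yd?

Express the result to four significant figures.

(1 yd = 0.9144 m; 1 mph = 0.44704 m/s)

28.93 mph × 0.44704 = 12.9329 m/s
0.03846 h × 3600 = 138.456 s
d = v × t = 12.9329 m/s × 138.456 s = 1790.64 m
1790.64 m ÷ (0.9144 m/yd) = 1958.27 yd

1958 yd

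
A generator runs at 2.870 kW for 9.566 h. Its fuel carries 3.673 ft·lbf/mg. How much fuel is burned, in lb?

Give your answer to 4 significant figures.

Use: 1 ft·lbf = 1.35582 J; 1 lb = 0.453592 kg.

43.75 lb

2.870 kW → 2870 W
9.566 h → 34437.6 s
E = P × t = 2870 × 34437.6 = 9.88359×10⁷ J
3.673 ft·lbf/mg → 4.97993×10⁶ J/kg
m = E / e_s = 9.88359×10⁷ / 4.97993×10⁶ = 19.8468 kg
In lb: 19.8468 / 0.453592 = 43.7547 lb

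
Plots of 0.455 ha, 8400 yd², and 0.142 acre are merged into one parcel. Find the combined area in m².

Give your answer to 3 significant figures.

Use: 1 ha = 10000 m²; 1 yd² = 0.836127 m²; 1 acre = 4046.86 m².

0.455 ha × 10000 → 4550 m²
8400 yd² × 0.836127 → 7023.47 m²
0.142 acre × 4046.86 → 574.654 m²
Sum: 4550 + 7023.47 + 574.654 = 12148.1 m²

1.21×10⁴ m²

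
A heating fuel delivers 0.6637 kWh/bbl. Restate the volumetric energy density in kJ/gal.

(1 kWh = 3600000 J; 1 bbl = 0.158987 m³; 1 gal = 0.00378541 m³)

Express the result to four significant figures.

0.6637 kWh/bbl × 3600000 J/kWh ÷ 0.158987 m³/bbl = 1.50284×10⁷ J/m³
1.50284×10⁷ J/m³ ÷ 1000 J/kJ × 0.00378541 m³/gal = 56.8887 kJ/gal

56.89 kJ/gal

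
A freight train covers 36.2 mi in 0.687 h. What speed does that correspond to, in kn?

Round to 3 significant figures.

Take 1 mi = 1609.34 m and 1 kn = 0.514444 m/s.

45.8 kn

36.2 mi × 1609.34 → 58258.1 m
0.687 h × 3600 → 2473.2 s
v = d / t = 58258.1 m / 2473.2 s = 23.5558 m/s
23.5558 m/s ÷ (0.514444 m/s/kn) = 45.7889 kn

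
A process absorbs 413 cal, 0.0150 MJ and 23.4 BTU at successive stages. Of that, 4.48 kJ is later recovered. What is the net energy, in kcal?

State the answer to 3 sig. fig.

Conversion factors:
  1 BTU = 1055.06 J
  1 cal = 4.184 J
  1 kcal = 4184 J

8.83 kcal

413 cal × 4.184 = 1727.99 J
0.0150 MJ × 1000000 = 15000 J
23.4 BTU × 1055.06 = 24688.4 J
4.48 kJ × 1000 = 4480 J
Net: 1727.99 + 15000 + 24688.4 − 4480 = 36936.4 J
In kcal: 36936.4 / 4184 = 8.82801 kcal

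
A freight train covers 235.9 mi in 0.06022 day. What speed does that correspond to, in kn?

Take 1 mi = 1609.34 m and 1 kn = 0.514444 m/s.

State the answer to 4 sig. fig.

141.8 kn

235.9 mi × 1609.34 = 379643 m
0.06022 day × 86400 = 5203.01 s
v = d / t = 379643 m / 5203.01 s = 72.966 m/s
72.966 m/s ÷ (0.514444 m/s/kn) = 141.835 kn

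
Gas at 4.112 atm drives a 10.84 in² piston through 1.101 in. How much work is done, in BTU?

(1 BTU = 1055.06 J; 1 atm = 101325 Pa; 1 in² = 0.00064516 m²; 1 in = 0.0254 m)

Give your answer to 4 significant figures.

0.07723 BTU

4.112 atm → 416648 Pa
10.84 in² → 0.00699353 m²
F = P × A = 416648 × 0.00699353 = 2913.84 N
1.101 in → 0.0279654 m
W = F × d = 2913.84 × 0.0279654 = 81.4867 J
In BTU: 81.4867 / 1055.06 = 0.0772342 BTU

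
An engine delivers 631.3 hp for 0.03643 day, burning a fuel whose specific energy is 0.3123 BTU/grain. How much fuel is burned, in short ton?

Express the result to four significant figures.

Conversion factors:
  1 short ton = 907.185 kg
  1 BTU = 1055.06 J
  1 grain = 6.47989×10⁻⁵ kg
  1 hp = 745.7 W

631.3 hp → 470760 W
0.03643 day → 3147.55 s
E = P × t = 470760 × 3147.55 = 1.48174×10⁹ J
0.3123 BTU/grain → 5.08489×10⁶ J/kg
m = E / e_s = 1.48174×10⁹ / 5.08489×10⁶ = 291.401 kg
In short ton: 291.401 / 907.185 = 0.321215 short ton

0.3212 short ton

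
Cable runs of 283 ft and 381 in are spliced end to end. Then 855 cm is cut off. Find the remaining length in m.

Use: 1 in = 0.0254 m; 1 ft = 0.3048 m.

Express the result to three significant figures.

87.4 m

283 ft × 0.3048 = 86.2584 m
381 in × 0.0254 = 9.6774 m
855 cm × 0.01 = 8.55 m
Net: 86.2584 + 9.6774 − 8.55 = 87.3858 m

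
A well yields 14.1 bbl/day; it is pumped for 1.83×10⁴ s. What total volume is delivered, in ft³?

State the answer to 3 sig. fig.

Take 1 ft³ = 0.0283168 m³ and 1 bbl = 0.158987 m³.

14.1 bbl/day → 2.59458×10⁻⁵ m³/s
V = Q × t = 2.59458×10⁻⁵ × 18300 = 0.474808 m³
In ft³: 0.474808 / 0.0283168 = 16.7677 ft³

16.8 ft³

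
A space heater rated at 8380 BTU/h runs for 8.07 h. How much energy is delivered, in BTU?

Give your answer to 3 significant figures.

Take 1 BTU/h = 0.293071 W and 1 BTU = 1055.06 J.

6.76×10⁴ BTU

8380 BTU/h × 0.293071 = 2455.93 W
8.07 h × 3600 = 29052 s
E = P × t = 2455.93 W × 29052 s = 7.13497×10⁷ J
7.13497×10⁷ J ÷ (1055.06 J/BTU) = 67626.2 BTU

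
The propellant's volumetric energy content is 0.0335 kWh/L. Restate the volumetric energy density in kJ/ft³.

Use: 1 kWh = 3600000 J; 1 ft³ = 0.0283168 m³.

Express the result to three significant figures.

0.0335 kWh/L × 3600000 J/kWh ÷ 0.001 m³/L = 1.206×10⁸ J/m³
1.206×10⁸ J/m³ ÷ 1000 J/kJ × 0.0283168 m³/ft³ = 3415.01 kJ/ft³

3420 kJ/ft³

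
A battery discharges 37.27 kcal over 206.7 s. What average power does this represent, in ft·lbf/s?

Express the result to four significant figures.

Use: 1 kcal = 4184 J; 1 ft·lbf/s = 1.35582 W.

37.27 kcal × 4184 → 155938 J
P = E / t = 155938 J / 206.7 s = 754.417 W
754.417 W ÷ (1.35582 W/ft·lbf/s) = 556.429 ft·lbf/s

556.4 ft·lbf/s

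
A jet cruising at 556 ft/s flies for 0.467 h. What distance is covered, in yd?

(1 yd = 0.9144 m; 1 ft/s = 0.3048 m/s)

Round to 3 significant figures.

556 ft/s × 0.3048 = 169.469 m/s
0.467 h × 3600 = 1681.2 s
d = v × t = 169.469 m/s × 1681.2 s = 284911 m
284911 m ÷ (0.9144 m/yd) = 311582 yd

3.12×10⁵ yd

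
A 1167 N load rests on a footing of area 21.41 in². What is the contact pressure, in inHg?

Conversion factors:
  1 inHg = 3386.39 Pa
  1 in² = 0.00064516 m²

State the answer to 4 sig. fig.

21.41 in² × 0.00064516 = 0.0138129 m²
P = F / A = 1167 N / 0.0138129 m² = 84486.2 Pa
84486.2 Pa ÷ (3386.39 Pa/inHg) = 24.9488 inHg

24.95 inHg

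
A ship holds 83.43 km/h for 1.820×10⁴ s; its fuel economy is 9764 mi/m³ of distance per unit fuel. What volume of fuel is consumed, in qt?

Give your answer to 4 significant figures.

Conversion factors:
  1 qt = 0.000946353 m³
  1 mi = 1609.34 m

83.43 km/h → 23.175 m/s
d = v × t = 23.175 × 18200 = 421785 m
9764 mi/m³ → 1.57136×10⁷ m/m³
V = d / (distance per unit fuel) = 421785 / 1.57136×10⁷ = 0.026842 m³
In qt: 0.026842 / 0.000946353 = 28.3636 qt

28.36 qt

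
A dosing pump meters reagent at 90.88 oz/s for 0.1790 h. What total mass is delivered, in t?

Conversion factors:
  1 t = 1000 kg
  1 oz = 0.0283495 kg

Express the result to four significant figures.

1.660 t

90.88 oz/s → 2.5764 kg/s
0.1790 h → 644.4 s
m = ṁ × t = 2.5764 × 644.4 = 1660.23 kg
In t: 1660.23 / 1000 = 1.66023 t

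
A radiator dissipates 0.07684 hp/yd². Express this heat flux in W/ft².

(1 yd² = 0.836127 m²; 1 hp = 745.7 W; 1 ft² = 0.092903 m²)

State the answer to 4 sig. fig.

0.07684 hp/yd² × 745.7 W/hp ÷ 0.836127 m²/yd² = 68.5298 W/m²
68.5298 W/m² × 0.092903 m²/ft² = 6.36662 W/ft²

6.367 W/ft²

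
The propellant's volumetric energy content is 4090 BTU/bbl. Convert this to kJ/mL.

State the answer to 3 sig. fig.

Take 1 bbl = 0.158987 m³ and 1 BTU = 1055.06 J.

4090 BTU/bbl × 1055.06 J/BTU ÷ 0.158987 m³/bbl = 2.71418×10⁷ J/m³
2.71418×10⁷ J/m³ ÷ 1000 J/kJ × 10⁻⁶ m³/mL = 0.0271418 kJ/mL

0.0271 kJ/mL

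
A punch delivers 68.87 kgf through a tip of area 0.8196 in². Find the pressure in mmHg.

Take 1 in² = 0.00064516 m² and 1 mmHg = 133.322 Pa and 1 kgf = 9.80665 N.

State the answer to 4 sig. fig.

68.87 kgf × 9.80665 = 675.384 N
0.8196 in² × 0.00064516 = 5.28773×10⁻⁴ m²
P = F / A = 675.384 N / 5.28773×10⁻⁴ m² = 1.27727×10⁶ Pa
1.27727×10⁶ Pa ÷ (133.322 Pa/mmHg) = 9580.34 mmHg

9580 mmHg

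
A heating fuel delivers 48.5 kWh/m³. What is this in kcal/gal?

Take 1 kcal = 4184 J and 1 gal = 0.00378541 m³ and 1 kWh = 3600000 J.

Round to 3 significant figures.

48.5 kWh/m³ × 3600000 J/kWh = 1.746×10⁸ J/m³
1.746×10⁸ J/m³ ÷ 4184 J/kcal × 0.00378541 m³/gal = 157.967 kcal/gal

158 kcal/gal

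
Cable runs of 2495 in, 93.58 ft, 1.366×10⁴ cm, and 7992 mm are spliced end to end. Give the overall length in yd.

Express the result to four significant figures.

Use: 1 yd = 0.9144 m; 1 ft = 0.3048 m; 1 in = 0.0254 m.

258.6 yd

2495 in × 0.0254 → 63.373 m
93.58 ft × 0.3048 → 28.5232 m
1.366×10⁴ cm × 0.01 → 136.6 m
7992 mm × 0.001 → 7.992 m
Total: 63.373 + 28.5232 + 136.6 + 7.992 = 236.488 m
In yd: 236.488 / 0.9144 = 258.626 yd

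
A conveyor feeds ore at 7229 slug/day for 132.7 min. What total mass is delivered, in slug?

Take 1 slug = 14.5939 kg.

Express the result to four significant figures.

7229 slug/day → 1.22106 kg/s
132.7 min → 7962 s
m = ṁ × t = 1.22106 × 7962 = 9722.08 kg
In slug: 9722.08 / 14.5939 = 666.174 slug

666.2 slug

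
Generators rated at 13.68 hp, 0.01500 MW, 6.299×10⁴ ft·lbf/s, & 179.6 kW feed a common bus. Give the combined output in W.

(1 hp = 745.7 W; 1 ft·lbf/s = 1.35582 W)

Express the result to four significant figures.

2.902×10⁵ W

13.68 hp × 745.7 = 10201.2 W
0.01500 MW × 1000000 = 15000 W
6.299×10⁴ ft·lbf/s × 1.35582 = 85403.1 W
179.6 kW × 1000 = 179600 W
Sum: 10201.2 + 15000 + 85403.1 + 179600 = 290204 W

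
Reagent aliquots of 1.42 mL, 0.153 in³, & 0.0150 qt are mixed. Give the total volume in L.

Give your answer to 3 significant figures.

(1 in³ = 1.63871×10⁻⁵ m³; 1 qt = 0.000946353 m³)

0.0181 L

1.42 mL × 10⁻⁶ = 1.42×10⁻⁶ m³
0.153 in³ × 1.63871×10⁻⁵ = 2.50723×10⁻⁶ m³
0.0150 qt × 0.000946353 = 1.41953×10⁻⁵ m³
Combined: 1.42×10⁻⁶ + 2.50723×10⁻⁶ + 1.41953×10⁻⁵ = 1.81225×10⁻⁵ m³
In L: 1.81225×10⁻⁵ / 0.001 = 0.0181225 L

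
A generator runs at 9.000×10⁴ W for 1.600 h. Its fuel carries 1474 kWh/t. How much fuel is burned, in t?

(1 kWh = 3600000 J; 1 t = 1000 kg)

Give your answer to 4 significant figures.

1.600 h → 5760 s
E = P × t = 90000 × 5760 = 5.184×10⁸ J
1474 kWh/t → 5.3064×10⁶ J/kg
m = E / e_s = 5.184×10⁸ / 5.3064×10⁶ = 97.6934 kg
In t: 97.6934 / 1000 = 0.0976934 t

0.09769 t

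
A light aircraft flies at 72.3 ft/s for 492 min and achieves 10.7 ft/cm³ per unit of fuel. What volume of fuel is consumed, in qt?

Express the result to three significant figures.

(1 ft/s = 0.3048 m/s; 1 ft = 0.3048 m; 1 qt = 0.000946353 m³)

72.3 ft/s → 22.037 m/s
492 min → 29520 s
d = v × t = 22.037 × 29520 = 650532 m
10.7 ft/cm³ → 3.26136×10⁶ m/m³
V = d / (distance per unit fuel) = 650532 / 3.26136×10⁶ = 0.199466 m³
In qt: 0.199466 / 0.000946353 = 210.773 qt

211 qt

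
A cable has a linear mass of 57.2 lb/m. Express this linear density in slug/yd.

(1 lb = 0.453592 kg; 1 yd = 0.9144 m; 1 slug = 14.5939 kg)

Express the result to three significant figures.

57.2 lb/m × 0.453592 kg/lb = 25.9455 kg/m
25.9455 kg/m ÷ 14.5939 kg/slug × 0.9144 m/yd = 1.62565 slug/yd

1.63 slug/yd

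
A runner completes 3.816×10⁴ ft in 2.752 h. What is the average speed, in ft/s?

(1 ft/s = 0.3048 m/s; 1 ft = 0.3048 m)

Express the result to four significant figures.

3.852 ft/s

3.816×10⁴ ft × 0.3048 → 11631.2 m
2.752 h × 3600 → 9907.2 s
v = d / t = 11631.2 m / 9907.2 s = 1.17401 m/s
1.17401 m/s ÷ (0.3048 m/s/ft/s) = 3.85174 ft/s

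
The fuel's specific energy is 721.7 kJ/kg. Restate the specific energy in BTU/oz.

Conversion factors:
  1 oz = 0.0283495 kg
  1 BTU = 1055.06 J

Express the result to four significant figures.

721.7 kJ/kg × 1000 J/kJ = 721700 J/kg
721700 J/kg ÷ 1055.06 J/BTU × 0.0283495 kg/oz = 19.3921 BTU/oz

19.39 BTU/oz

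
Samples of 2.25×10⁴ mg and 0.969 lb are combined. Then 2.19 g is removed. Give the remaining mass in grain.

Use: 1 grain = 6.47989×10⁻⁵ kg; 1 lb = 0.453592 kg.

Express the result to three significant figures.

2.25×10⁴ mg × 10⁻⁶ = 0.0225 kg
0.969 lb × 0.453592 = 0.439531 kg
2.19 g × 0.001 = 0.00219 kg
Sum: 0.0225 + 0.439531 − 0.00219 = 0.459841 kg
In grain: 0.459841 / 6.47989×10⁻⁵ = 7096.43 grain

7100 grain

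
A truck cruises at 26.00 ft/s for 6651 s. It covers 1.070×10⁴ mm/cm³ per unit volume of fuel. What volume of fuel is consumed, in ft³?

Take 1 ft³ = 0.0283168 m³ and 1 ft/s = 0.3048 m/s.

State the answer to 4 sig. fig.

26.00 ft/s → 7.9248 m/s
d = v × t = 7.9248 × 6651 = 52707.8 m
1.070×10⁴ mm/cm³ → 1.07×10⁷ m/m³
V = d / (distance per unit fuel) = 52707.8 / 1.07×10⁷ = 0.00492596 m³
In ft³: 0.00492596 / 0.0283168 = 0.173959 ft³

0.1740 ft³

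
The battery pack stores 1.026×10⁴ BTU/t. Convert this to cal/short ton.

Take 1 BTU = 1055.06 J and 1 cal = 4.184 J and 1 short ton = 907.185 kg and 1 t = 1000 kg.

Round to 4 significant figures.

1.026×10⁴ BTU/t × 1055.06 J/BTU ÷ 1000 kg/t = 10824.9 J/kg
10824.9 J/kg ÷ 4.184 J/cal × 907.185 kg/short ton = 2.34708×10⁶ cal/short ton

2.347×10⁶ cal/short ton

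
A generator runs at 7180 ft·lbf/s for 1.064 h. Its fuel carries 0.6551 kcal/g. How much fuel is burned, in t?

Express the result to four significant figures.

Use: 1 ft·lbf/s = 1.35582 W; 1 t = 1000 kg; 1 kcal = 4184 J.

7180 ft·lbf/s → 9734.79 W
1.064 h → 3830.4 s
E = P × t = 9734.79 × 3830.4 = 3.72881×10⁷ J
0.6551 kcal/g → 2.74094×10⁶ J/kg
m = E / e_s = 3.72881×10⁷ / 2.74094×10⁶ = 13.6041 kg
In t: 13.6041 / 1000 = 0.0136041 t

0.01360 t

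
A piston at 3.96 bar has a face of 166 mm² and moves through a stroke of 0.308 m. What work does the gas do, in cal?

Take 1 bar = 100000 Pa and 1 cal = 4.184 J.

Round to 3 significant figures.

4.84 cal

3.96 bar → 396000 Pa
166 mm² → 1.66×10⁻⁴ m²
F = P × A = 396000 × 1.66×10⁻⁴ = 65.736 N
W = F × d = 65.736 × 0.308 = 20.2467 J
In cal: 20.2467 / 4.184 = 4.83908 cal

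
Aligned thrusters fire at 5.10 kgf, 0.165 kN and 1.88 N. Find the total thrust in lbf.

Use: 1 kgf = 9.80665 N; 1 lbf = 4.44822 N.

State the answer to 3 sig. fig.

5.10 kgf × 9.80665 = 50.0139 N
0.165 kN × 1000 = 165 N
1.88 N (already N)
Sum: 50.0139 + 165 + 1.88 = 216.894 N
In lbf: 216.894 / 4.44822 = 48.7597 lbf

48.8 lbf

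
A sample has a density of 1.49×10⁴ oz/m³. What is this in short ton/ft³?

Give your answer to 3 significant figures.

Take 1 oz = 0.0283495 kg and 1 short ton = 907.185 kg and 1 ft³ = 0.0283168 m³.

1.49×10⁴ oz/m³ × 0.0283495 kg/oz = 422.408 kg/m³
422.408 kg/m³ ÷ 907.185 kg/short ton × 0.0283168 m³/ft³ = 0.013185 short ton/ft³

0.0132 short ton/ft³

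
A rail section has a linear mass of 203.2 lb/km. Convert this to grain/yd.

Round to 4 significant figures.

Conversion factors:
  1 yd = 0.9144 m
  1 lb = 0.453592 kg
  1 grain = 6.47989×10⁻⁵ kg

1301 grain/yd

203.2 lb/km × 0.453592 kg/lb ÷ 1000 m/km = 0.0921699 kg/m
0.0921699 kg/m ÷ 6.47989×10⁻⁵ kg/grain × 0.9144 m/yd = 1300.64 grain/yd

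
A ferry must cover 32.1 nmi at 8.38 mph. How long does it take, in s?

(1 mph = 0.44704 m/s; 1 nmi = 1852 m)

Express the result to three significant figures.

32.1 nmi × 1852 = 59449.2 m
8.38 mph × 0.44704 = 3.7462 m/s
t = d / v = 59449.2 m / 3.7462 m/s = 15869.2 s

1.59×10⁴ s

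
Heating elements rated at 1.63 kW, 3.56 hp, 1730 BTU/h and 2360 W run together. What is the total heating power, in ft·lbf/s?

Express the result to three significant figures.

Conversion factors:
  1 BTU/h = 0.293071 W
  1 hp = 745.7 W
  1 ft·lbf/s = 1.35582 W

5270 ft·lbf/s

1.63 kW × 1000 = 1630 W
3.56 hp × 745.7 = 2654.69 W
1730 BTU/h × 0.293071 = 507.013 W
2360 W (already W)
Total: 1630 + 2654.69 + 507.013 + 2360 = 7151.7 W
In ft·lbf/s: 7151.7 / 1.35582 = 5274.82 ft·lbf/s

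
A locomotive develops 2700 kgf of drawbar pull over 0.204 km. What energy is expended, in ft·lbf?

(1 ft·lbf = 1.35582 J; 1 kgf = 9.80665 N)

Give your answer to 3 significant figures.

3.98×10⁶ ft·lbf

2700 kgf × 9.80665 = 26478 N
0.204 km × 1000 = 204 m
W = F × d = 26478 N × 204 m = 5.40151×10⁶ J
5.40151×10⁶ J ÷ (1.35582 J/ft·lbf) = 3.98394×10⁶ ft·lbf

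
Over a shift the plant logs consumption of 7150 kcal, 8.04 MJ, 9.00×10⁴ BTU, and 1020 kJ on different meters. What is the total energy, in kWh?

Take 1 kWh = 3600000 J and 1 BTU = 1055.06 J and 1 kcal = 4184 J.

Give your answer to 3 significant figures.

37.2 kWh

7150 kcal × 4184 → 2.99156×10⁷ J
8.04 MJ × 1000000 → 8.04×10⁶ J
9.00×10⁴ BTU × 1055.06 → 9.49554×10⁷ J
1020 kJ × 1000 → 1.02×10⁶ J
Sum: 2.99156×10⁷ + 8.04×10⁶ + 9.49554×10⁷ + 1.02×10⁶ = 1.33931×10⁸ J
In kWh: 1.33931×10⁸ / 3600000 = 37.2031 kWh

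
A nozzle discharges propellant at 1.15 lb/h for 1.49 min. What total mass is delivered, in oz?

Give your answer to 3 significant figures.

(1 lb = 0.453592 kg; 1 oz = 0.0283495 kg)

1.15 lb/h → 1.44897×10⁻⁴ kg/s
1.49 min → 89.4 s
m = ṁ × t = 1.44897×10⁻⁴ × 89.4 = 0.0129538 kg
In oz: 0.0129538 / 0.0283495 = 0.456932 oz

0.457 oz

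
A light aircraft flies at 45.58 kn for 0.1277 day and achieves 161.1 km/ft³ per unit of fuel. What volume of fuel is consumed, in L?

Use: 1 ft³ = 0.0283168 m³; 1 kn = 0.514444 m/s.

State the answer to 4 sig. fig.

45.58 kn → 23.4484 m/s
0.1277 day → 11033.3 s
d = v × t = 23.4484 × 11033.3 = 258713 m
161.1 km/ft³ → 5.6892×10⁶ m/m³
V = d / (distance per unit fuel) = 258713 / 5.6892×10⁶ = 0.0454744 m³
In L: 0.0454744 / 0.001 = 45.4744 L

45.47 L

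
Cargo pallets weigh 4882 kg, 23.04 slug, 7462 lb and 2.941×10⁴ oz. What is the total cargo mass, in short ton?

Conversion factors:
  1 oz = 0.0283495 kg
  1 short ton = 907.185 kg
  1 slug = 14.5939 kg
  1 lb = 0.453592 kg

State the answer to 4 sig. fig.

4882 kg (already kg)
23.04 slug × 14.5939 = 336.243 kg
7462 lb × 0.453592 = 3384.7 kg
2.941×10⁴ oz × 0.0283495 = 833.759 kg
Sum: 4882 + 336.243 + 3384.7 + 833.759 = 9436.7 kg
In short ton: 9436.7 / 907.185 = 10.4022 short ton

10.40 short ton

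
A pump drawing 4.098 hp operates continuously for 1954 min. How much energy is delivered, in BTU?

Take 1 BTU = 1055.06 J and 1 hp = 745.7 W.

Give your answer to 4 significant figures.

3.396×10⁵ BTU

4.098 hp × 745.7 → 3055.88 W
1954 min × 60 → 117240 s
E = P × t = 3055.88 W × 117240 s = 3.58271×10⁸ J
3.58271×10⁸ J ÷ (1055.06 J/BTU) = 339574 BTU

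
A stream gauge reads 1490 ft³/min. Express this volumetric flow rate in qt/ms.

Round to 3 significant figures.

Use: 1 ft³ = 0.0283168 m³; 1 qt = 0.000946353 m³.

0.743 qt/ms

1490 ft³/min × 0.0283168 m³/ft³ ÷ 60 s/min = 0.703201 m³/s
0.703201 m³/s ÷ 0.000946353 m³/qt × 0.001 s/ms = 0.743064 qt/ms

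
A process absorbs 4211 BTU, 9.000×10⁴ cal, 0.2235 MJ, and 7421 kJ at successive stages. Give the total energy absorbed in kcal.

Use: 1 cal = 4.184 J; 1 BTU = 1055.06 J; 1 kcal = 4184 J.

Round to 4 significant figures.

2979 kcal

4211 BTU × 1055.06 = 4.44286×10⁶ J
9.000×10⁴ cal × 4.184 = 376560 J
0.2235 MJ × 1000000 = 223500 J
7421 kJ × 1000 = 7.421×10⁶ J
Sum: 4.44286×10⁶ + 376560 + 223500 + 7.421×10⁶ = 1.24639×10⁷ J
In kcal: 1.24639×10⁷ / 4184 = 2978.94 kcal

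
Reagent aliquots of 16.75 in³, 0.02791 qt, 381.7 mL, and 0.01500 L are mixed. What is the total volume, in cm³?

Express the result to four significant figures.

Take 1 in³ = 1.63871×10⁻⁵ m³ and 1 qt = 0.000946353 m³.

16.75 in³ × 1.63871×10⁻⁵ = 2.74484×10⁻⁴ m³
0.02791 qt × 0.000946353 = 2.64127×10⁻⁵ m³
381.7 mL × 10⁻⁶ = 3.817×10⁻⁴ m³
0.01500 L × 0.001 = 1.5×10⁻⁵ m³
Total: 2.74484×10⁻⁴ + 2.64127×10⁻⁵ + 3.817×10⁻⁴ + 1.5×10⁻⁵ = 6.97597×10⁻⁴ m³
In cm³: 6.97597×10⁻⁴ / 10⁻⁶ = 697.597 cm³

697.6 cm³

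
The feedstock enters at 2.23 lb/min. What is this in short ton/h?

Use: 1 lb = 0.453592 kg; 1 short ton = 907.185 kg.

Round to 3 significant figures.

2.23 lb/min × 0.453592 kg/lb ÷ 60 s/min = 0.0168585 kg/s
0.0168585 kg/s ÷ 907.185 kg/short ton × 3600 s/h = 0.0668999 short ton/h

0.0669 short ton/h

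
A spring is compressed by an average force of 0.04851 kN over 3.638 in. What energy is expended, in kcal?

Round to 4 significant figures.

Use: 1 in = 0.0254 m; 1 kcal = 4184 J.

0.001071 kcal

0.04851 kN × 1000 = 48.51 N
3.638 in × 0.0254 = 0.0924052 m
W = F × d = 48.51 N × 0.0924052 m = 4.48258 J
4.48258 J ÷ (4184 J/kcal) = 0.00107136 kcal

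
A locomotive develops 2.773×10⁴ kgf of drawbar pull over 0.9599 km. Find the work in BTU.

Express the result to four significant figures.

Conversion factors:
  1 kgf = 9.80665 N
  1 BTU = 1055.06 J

2.474×10⁵ BTU

2.773×10⁴ kgf × 9.80665 = 271938 N
0.9599 km × 1000 = 959.9 m
W = F × d = 271938 N × 959.9 m = 2.61033×10⁸ J
2.61033×10⁸ J ÷ (1055.06 J/BTU) = 247411 BTU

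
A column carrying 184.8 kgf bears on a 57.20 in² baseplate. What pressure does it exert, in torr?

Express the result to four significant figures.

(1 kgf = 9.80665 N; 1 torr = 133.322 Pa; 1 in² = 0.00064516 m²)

184.8 kgf × 9.80665 → 1812.27 N
57.20 in² × 0.00064516 → 0.0369032 m²
P = F / A = 1812.27 N / 0.0369032 m² = 49108.7 Pa
49108.7 Pa ÷ (133.322 Pa/torr) = 368.347 torr

368.3 torr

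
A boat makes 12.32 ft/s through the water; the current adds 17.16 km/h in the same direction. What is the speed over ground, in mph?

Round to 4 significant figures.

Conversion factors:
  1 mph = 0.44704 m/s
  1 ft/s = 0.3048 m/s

19.06 mph

12.32 ft/s × 0.3048 = 3.75514 m/s
17.16 km/h × (1/3.6) = 4.76667 m/s
Combined: 3.75514 + 4.76667 = 8.52181 m/s
In mph: 8.52181 / 0.44704 = 19.0627 mph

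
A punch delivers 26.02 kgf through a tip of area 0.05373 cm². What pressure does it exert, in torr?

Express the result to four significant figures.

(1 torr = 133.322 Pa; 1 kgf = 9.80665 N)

26.02 kgf × 9.80665 → 255.169 N
0.05373 cm² × 0.0001 → 5.373×10⁻⁶ m²
P = F / A = 255.169 N / 5.373×10⁻⁶ m² = 4.7491×10⁷ Pa
4.7491×10⁷ Pa ÷ (133.322 Pa/torr) = 356213 torr

3.562×10⁵ torr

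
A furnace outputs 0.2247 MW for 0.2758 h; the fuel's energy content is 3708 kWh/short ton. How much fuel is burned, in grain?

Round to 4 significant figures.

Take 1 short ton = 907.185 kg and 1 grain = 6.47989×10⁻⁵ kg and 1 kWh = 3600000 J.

0.2247 MW → 224700 W
0.2758 h → 992.88 s
E = P × t = 224700 × 992.88 = 2.231×10⁸ J
3708 kWh/short ton → 1.47145×10⁷ J/kg
m = E / e_s = 2.231×10⁸ / 1.47145×10⁷ = 15.1619 kg
In grain: 15.1619 / 6.47989×10⁻⁵ = 233984 grain

2.340×10⁵ grain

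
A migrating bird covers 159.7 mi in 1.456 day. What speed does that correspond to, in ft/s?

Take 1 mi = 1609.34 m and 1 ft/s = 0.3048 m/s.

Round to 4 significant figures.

159.7 mi × 1609.34 → 257012 m
1.456 day × 86400 → 125798 s
v = d / t = 257012 m / 125798 s = 2.04305 m/s
2.04305 m/s ÷ (0.3048 m/s/ft/s) = 6.70292 ft/s

6.703 ft/s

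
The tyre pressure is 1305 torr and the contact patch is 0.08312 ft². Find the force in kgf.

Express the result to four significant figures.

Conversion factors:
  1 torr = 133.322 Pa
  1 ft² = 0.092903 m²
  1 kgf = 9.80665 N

1305 torr × 133.322 = 173985 Pa
0.08312 ft² × 0.092903 = 0.0077221 m²
F = P × A = 173985 Pa × 0.0077221 m² = 1343.53 N
1343.53 N ÷ (9.80665 N/kgf) = 137.002 kgf

137.0 kgf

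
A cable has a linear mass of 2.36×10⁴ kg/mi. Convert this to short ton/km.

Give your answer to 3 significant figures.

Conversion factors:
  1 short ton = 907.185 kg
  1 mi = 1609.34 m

2.36×10⁴ kg/mi ÷ 1609.34 m/mi = 14.6644 kg/m
14.6644 kg/m ÷ 907.185 kg/short ton × 1000 m/km = 16.1647 short ton/km

16.2 short ton/km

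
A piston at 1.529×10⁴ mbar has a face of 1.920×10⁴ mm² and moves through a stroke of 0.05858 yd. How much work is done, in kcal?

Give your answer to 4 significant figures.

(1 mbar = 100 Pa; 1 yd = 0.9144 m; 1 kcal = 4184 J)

1.529×10⁴ mbar → 1.529×10⁶ Pa
1.920×10⁴ mm² → 0.0192 m²
F = P × A = 1.529×10⁶ × 0.0192 = 29356.8 N
0.05858 yd → 0.0535656 m
W = F × d = 29356.8 × 0.0535656 = 1572.51 J
In kcal: 1572.51 / 4184 = 0.375839 kcal

0.3758 kcal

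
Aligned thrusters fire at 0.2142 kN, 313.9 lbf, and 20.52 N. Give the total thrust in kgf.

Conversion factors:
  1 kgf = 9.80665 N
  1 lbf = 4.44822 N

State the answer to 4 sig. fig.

166.3 kgf

0.2142 kN × 1000 → 214.2 N
313.9 lbf × 4.44822 → 1396.3 N
20.52 N (already N)
Total: 214.2 + 1396.3 + 20.52 = 1631.02 N
In kgf: 1631.02 / 9.80665 = 166.318 kgf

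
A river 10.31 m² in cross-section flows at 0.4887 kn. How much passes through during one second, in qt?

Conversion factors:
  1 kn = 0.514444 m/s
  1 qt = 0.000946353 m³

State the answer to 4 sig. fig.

2739 qt

0.4887 kn × 0.514444 → 0.251409 m/s
V = v × A × t = 0.251409 m/s × 10.31 m² × 1 s = 2.59203 m³
2.59203 m³ ÷ (0.000946353 m³/qt) = 2738.97 qt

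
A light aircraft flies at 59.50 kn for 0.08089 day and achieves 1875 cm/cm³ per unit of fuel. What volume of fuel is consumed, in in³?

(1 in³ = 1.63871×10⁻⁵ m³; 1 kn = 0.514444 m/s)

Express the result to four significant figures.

59.50 kn → 30.6094 m/s
0.08089 day → 6988.9 s
d = v × t = 30.6094 × 6988.9 = 213926 m
1875 cm/cm³ → 1.875×10⁷ m/m³
V = d / (distance per unit fuel) = 213926 / 1.875×10⁷ = 0.0114094 m³
In in³: 0.0114094 / 1.63871×10⁻⁵ = 696.243 in³

696.2 in³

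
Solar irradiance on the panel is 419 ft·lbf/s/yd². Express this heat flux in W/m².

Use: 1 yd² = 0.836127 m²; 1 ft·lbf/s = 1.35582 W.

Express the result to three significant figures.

419 ft·lbf/s/yd² × 1.35582 W/ft·lbf/s ÷ 0.836127 m²/yd² = 679.429 W/m²
679.429 W/m²  = 679.429 W/m²

679 W/m²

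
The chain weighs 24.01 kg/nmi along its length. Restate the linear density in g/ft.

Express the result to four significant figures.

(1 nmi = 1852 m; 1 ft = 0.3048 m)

3.952 g/ft

24.01 kg/nmi ÷ 1852 m/nmi = 0.0129644 kg/m
0.0129644 kg/m ÷ 0.001 kg/g × 0.3048 m/ft = 3.95155 g/ft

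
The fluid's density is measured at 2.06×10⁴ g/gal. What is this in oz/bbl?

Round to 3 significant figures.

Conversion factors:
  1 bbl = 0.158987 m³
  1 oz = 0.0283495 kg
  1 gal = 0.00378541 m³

2.06×10⁴ g/gal × 0.001 kg/g ÷ 0.00378541 m³/gal = 5441.95 kg/m³
5441.95 kg/m³ ÷ 0.0283495 kg/oz × 0.158987 m³/bbl = 30519 oz/bbl

3.05×10⁴ oz/bbl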